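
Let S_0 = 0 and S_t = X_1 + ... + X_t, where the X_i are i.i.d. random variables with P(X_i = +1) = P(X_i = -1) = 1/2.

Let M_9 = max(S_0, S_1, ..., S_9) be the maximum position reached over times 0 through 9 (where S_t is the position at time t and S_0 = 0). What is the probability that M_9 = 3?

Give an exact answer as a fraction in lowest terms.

Answer: 21/128

Derivation:
Let M_9 = max(S_0,...,S_9). Use the reflection principle: for j ≥ 1, #{paths with M_9 ≥ j} = #{S_9 ≥ j} + #{S_9 ≥ j+1}.
By reflection, #{M_9 ≥ 3} = #{S_9 ≥ 3} + #{S_9 ≥ 4} = 130 + 46 = 176.
#{M_9 ≥ 4} = #{S_9 ≥ 4} + #{S_9 ≥ 5} = 46 + 46 = 92.
#{M_9 = 3} = 176 - 92 = 84.
P(M_9 = 3) = 84/512 = 21/128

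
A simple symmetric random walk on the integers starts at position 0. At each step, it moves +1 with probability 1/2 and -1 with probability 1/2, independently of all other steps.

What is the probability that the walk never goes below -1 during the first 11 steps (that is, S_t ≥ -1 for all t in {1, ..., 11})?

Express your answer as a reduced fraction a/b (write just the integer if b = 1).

Answer: 231/512

Derivation:
Let f(t,s) = #length-t paths at position s with S_1..S_t all ≥ -1.
f(t,s) = f(t-1,s-1) + f(t-1,s+1) for s ≥ -1; f(t,s) = 0 for s < -1.
t=0: f(0,0)=1
t=1: f(1,-1)=1 f(1,1)=1
t=2: f(2,0)=2 f(2,2)=1
t=3: f(3,-1)=2 f(3,1)=3 f(3,3)=1
t=4: f(4,0)=5 f(4,2)=4 f(4,4)=1
t=5: f(5,-1)=5 f(5,1)=9 f(5,3)=5 f(5,5)=1
t=6: f(6,0)=14 f(6,2)=14 f(6,4)=6 f(6,6)=1
t=7: f(7,-1)=14 f(7,1)=28 f(7,3)=20 f(7,5)=7 f(7,7)=1
t=8: f(8,0)=42 f(8,2)=48 f(8,4)=27 f(8,6)=8 f(8,8)=1
t=9: f(9,-1)=42 f(9,1)=90 f(9,3)=75 f(9,5)=35 f(9,7)=9 f(9,9)=1
t=10: f(10,0)=132 f(10,2)=165 f(10,4)=110 f(10,6)=44 f(10,8)=10 f(10,10)=1
t=11: f(11,-1)=132 f(11,1)=297 f(11,3)=275 f(11,5)=154 f(11,7)=54 f(11,9)=11 f(11,11)=1
Σ_s f(11,s) = 924
P = 924/2048 = 231/512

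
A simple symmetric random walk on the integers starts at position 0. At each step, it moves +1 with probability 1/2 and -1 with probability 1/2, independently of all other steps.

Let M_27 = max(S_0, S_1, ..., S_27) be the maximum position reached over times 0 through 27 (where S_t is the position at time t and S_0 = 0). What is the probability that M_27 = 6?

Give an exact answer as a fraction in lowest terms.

Let M_27 = max(S_0,...,S_27). Use the reflection principle: for j ≥ 1, #{paths with M_27 ≥ j} = #{S_27 ≥ j} + #{S_27 ≥ j+1}.
By reflection, #{M_27 ≥ 6} = #{S_27 ≥ 6} + #{S_27 ≥ 7} = 16628809 + 16628809 = 33257618.
#{M_27 ≥ 7} = #{S_27 ≥ 7} + #{S_27 ≥ 8} = 16628809 + 8192524 = 24821333.
#{M_27 = 6} = 33257618 - 24821333 = 8436285.
P(M_27 = 6) = 8436285/134217728 = 8436285/134217728

Answer: 8436285/134217728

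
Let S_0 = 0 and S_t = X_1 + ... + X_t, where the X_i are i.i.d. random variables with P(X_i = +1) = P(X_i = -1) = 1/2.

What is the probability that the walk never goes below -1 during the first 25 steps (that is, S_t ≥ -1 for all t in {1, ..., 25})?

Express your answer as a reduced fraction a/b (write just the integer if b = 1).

Let f(t,s) = #length-t paths at position s with S_1..S_t all ≥ -1.
f(t,s) = f(t-1,s-1) + f(t-1,s+1) for s ≥ -1; f(t,s) = 0 for s < -1.
t=0: f(0,0)=1
t=1: f(1,-1)=1 f(1,1)=1
t=2: f(2,0)=2 f(2,2)=1
t=3: f(3,-1)=2 f(3,1)=3 f(3,3)=1
t=4: f(4,0)=5 f(4,2)=4 f(4,4)=1
t=5: f(5,-1)=5 f(5,1)=9 f(5,3)=5 f(5,5)=1
t=6: f(6,0)=14 f(6,2)=14 f(6,4)=6 f(6,6)=1
t=7: f(7,-1)=14 f(7,1)=28 f(7,3)=20 f(7,5)=7 f(7,7)=1
t=8: f(8,0)=42 f(8,2)=48 f(8,4)=27 f(8,6)=8 f(8,8)=1
t=9: f(9,-1)=42 f(9,1)=90 f(9,3)=75 f(9,5)=35 f(9,7)=9 f(9,9)=1
t=10: f(10,0)=132 f(10,2)=165 f(10,4)=110 f(10,6)=44 f(10,8)=10 f(10,10)=1
t=11: f(11,-1)=132 f(11,1)=297 f(11,3)=275 f(11,5)=154 f(11,7)=54 f(11,9)=11 f(11,11)=1
t=12: f(12,0)=429 f(12,2)=572 f(12,4)=429 f(12,6)=208 f(12,8)=65 f(12,10)=12 f(12,12)=1
t=13: f(13,-1)=429 f(13,1)=1001 f(13,3)=1001 f(13,5)=637 f(13,7)=273 f(13,9)=77 f(13,11)=13 f(13,13)=1
t=14: f(14,0)=1430 f(14,2)=2002 f(14,4)=1638 f(14,6)=910 f(14,8)=350 f(14,10)=90 f(14,12)=14 f(14,14)=1
t=15: f(15,-1)=1430 f(15,1)=3432 f(15,3)=3640 f(15,5)=2548 f(15,7)=1260 f(15,9)=440 f(15,11)=104 f(15,13)=15 f(15,15)=1
t=16: f(16,0)=4862 f(16,2)=7072 f(16,4)=6188 f(16,6)=3808 f(16,8)=1700 f(16,10)=544 f(16,12)=119 f(16,14)=16 f(16,16)=1
t=17: f(17,-1)=4862 f(17,1)=11934 f(17,3)=13260 f(17,5)=9996 f(17,7)=5508 f(17,9)=2244 f(17,11)=663 f(17,13)=135 f(17,15)=17 f(17,17)=1
t=18: f(18,0)=16796 f(18,2)=25194 f(18,4)=23256 f(18,6)=15504 f(18,8)=7752 f(18,10)=2907 f(18,12)=798 f(18,14)=152 f(18,16)=18 f(18,18)=1
t=19: f(19,-1)=16796 f(19,1)=41990 f(19,3)=48450 f(19,5)=38760 f(19,7)=23256 f(19,9)=10659 f(19,11)=3705 f(19,13)=950 f(19,15)=170 f(19,17)=19 f(19,19)=1
t=20: f(20,0)=58786 f(20,2)=90440 f(20,4)=87210 f(20,6)=62016 f(20,8)=33915 f(20,10)=14364 f(20,12)=4655 f(20,14)=1120 f(20,16)=189 f(20,18)=20 f(20,20)=1
t=21: f(21,-1)=58786 f(21,1)=149226 f(21,3)=177650 f(21,5)=149226 f(21,7)=95931 f(21,9)=48279 f(21,11)=19019 f(21,13)=5775 f(21,15)=1309 f(21,17)=209 f(21,19)=21 f(21,21)=1
t=22: f(22,0)=208012 f(22,2)=326876 f(22,4)=326876 f(22,6)=245157 f(22,8)=144210 f(22,10)=67298 f(22,12)=24794 f(22,14)=7084 f(22,16)=1518 f(22,18)=230 f(22,20)=22 f(22,22)=1
t=23: f(23,-1)=208012 f(23,1)=534888 f(23,3)=653752 f(23,5)=572033 f(23,7)=389367 f(23,9)=211508 f(23,11)=92092 f(23,13)=31878 f(23,15)=8602 f(23,17)=1748 f(23,19)=252 f(23,21)=23 f(23,23)=1
t=24: f(24,0)=742900 f(24,2)=1188640 f(24,4)=1225785 f(24,6)=961400 f(24,8)=600875 f(24,10)=303600 f(24,12)=123970 f(24,14)=40480 f(24,16)=10350 f(24,18)=2000 f(24,20)=275 f(24,22)=24 f(24,24)=1
t=25: f(25,-1)=742900 f(25,1)=1931540 f(25,3)=2414425 f(25,5)=2187185 f(25,7)=1562275 f(25,9)=904475 f(25,11)=427570 f(25,13)=164450 f(25,15)=50830 f(25,17)=12350 f(25,19)=2275 f(25,21)=299 f(25,23)=25 f(25,25)=1
Σ_s f(25,s) = 10400600
P = 10400600/33554432 = 1300075/4194304

Answer: 1300075/4194304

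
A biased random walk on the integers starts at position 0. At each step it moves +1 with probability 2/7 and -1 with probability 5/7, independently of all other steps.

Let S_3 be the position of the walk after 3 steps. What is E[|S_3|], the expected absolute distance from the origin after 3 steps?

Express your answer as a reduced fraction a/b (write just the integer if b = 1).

Answer: 87/49

Derivation:
S_3 takes values m ≡ 1 (mod 2) with |m| ≤ 3; P(S_3=m) = C(3,(3+m)/2) · (2/7)^((3+m)/2) · (5/7)^((3-m)/2).
Distribution: P(S=-3)=125/343, P(S=-1)=150/343, P(S=1)=60/343, P(S=3)=8/343
E[|S_3|] = Σ_m |m|·P(S_3=m) = 87/49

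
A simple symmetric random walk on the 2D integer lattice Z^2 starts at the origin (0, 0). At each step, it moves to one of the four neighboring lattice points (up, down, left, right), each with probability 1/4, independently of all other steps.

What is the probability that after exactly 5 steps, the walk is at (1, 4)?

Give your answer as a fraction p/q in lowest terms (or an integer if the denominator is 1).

Let h be the number of horizontal steps (so 5-h are vertical). To end at (1,4) need (h+1)/2 right-steps and ((5-h)+4)/2 up-steps.
Sum over h with 1 ≤ h ≤ 1, h ≡ 1 (mod 2), 5-h ≡ 0 (mod 2):
h=1: C(5,1)·C(1,1)·C(4,4) = 5·1·1 = 5
Total favorable: 5
Total paths: 4^5 = 1024
P = 5/1024 = 5/1024

Answer: 5/1024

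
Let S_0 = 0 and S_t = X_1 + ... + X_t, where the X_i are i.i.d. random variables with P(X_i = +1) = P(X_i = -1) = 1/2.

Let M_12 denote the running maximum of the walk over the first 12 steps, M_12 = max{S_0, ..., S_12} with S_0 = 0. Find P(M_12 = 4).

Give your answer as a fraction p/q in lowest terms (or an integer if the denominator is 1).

Answer: 495/4096

Derivation:
Let M_12 = max(S_0,...,S_12). Use the reflection principle: for j ≥ 1, #{paths with M_12 ≥ j} = #{S_12 ≥ j} + #{S_12 ≥ j+1}.
By reflection, #{M_12 ≥ 4} = #{S_12 ≥ 4} + #{S_12 ≥ 5} = 794 + 299 = 1093.
#{M_12 ≥ 5} = #{S_12 ≥ 5} + #{S_12 ≥ 6} = 299 + 299 = 598.
#{M_12 = 4} = 1093 - 598 = 495.
P(M_12 = 4) = 495/4096 = 495/4096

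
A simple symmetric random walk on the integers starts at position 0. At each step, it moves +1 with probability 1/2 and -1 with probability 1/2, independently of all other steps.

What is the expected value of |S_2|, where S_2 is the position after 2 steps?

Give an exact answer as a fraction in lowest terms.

Answer: 1

Derivation:
S_2 takes values m ≡ 0 (mod 2) with |m| ≤ 2; P(S_2=m) = C(2,(2+m)/2)/2^2.
Total paths: 2^2 = 4
Distribution: P(S=-2)=1/4, P(S=0)=2/4, P(S=2)=1/4
E[|S_2|] = Σ_m |m|·P(S_2=m) = 4/4 = 1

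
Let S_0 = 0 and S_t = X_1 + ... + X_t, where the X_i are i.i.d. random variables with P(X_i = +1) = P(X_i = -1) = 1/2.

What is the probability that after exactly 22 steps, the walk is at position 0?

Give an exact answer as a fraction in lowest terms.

To return to 0 after 22 steps: need exactly 11 steps of +1 and 11 of -1.
Favorable paths: C(22,11) = 705432
Total paths: 2^22 = 4194304
P = 705432/4194304 = 88179/524288

Answer: 88179/524288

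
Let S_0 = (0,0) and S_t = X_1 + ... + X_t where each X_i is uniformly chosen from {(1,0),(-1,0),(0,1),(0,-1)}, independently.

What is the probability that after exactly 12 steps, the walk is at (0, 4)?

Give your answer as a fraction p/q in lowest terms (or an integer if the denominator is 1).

Answer: 245025/16777216

Derivation:
Let h be the number of horizontal steps (so 12-h are vertical). To end at (0,4) need (h+0)/2 right-steps and ((12-h)+4)/2 up-steps.
Sum over h with 0 ≤ h ≤ 8, h ≡ 0 (mod 2), 12-h ≡ 0 (mod 2):
h=0: C(12,0)·C(0,0)·C(12,8) = 1·1·495 = 495
h=2: C(12,2)·C(2,1)·C(10,7) = 66·2·120 = 15840
h=4: C(12,4)·C(4,2)·C(8,6) = 495·6·28 = 83160
h=6: C(12,6)·C(6,3)·C(6,5) = 924·20·6 = 110880
h=8: C(12,8)·C(8,4)·C(4,4) = 495·70·1 = 34650
Total favorable: 245025
Total paths: 4^12 = 16777216
P = 245025/16777216 = 245025/16777216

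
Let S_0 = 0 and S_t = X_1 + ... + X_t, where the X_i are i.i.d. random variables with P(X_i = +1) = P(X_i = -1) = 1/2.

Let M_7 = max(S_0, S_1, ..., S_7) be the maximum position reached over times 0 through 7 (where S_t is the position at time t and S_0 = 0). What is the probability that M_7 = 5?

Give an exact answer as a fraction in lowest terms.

Answer: 7/128

Derivation:
Let M_7 = max(S_0,...,S_7). Use the reflection principle: for j ≥ 1, #{paths with M_7 ≥ j} = #{S_7 ≥ j} + #{S_7 ≥ j+1}.
By reflection, #{M_7 ≥ 5} = #{S_7 ≥ 5} + #{S_7 ≥ 6} = 8 + 1 = 9.
#{M_7 ≥ 6} = #{S_7 ≥ 6} + #{S_7 ≥ 7} = 1 + 1 = 2.
#{M_7 = 5} = 9 - 2 = 7.
P(M_7 = 5) = 7/128 = 7/128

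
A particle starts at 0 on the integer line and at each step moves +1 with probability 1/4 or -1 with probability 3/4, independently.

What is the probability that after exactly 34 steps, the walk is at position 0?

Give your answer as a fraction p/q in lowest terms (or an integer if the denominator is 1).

To be at 0 after 34 steps: need exactly 17 steps of +1 and 17 of -1.
Number of such sequences: C(34,17) = 2333606220
Each has probability (1/4)^17 · (3/4)^17 = 129140163/295147905179352825856
P = 2333606220 · 129140163/295147905179352825856 = 75340571907153465/73786976294838206464

Answer: 75340571907153465/73786976294838206464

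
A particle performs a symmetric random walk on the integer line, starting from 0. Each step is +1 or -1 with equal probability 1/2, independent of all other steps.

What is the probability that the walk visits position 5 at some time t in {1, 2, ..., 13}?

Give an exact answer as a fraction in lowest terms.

Answer: 1471/8192

Derivation:
Count via complement. Let g(t,s) = #length-t paths at position s with S_1..S_t all ≠ 5.
g(t,s) = g(t-1,s-1) + g(t-1,s+1) for s ≠ 5; g(t,5) = 0.
t=0: g(0,0)=1
t=1: g(1,-1)=1 g(1,1)=1
t=2: g(2,-2)=1 g(2,0)=2 g(2,2)=1
t=3: g(3,-3)=1 g(3,-1)=3 g(3,1)=3 g(3,3)=1
t=4: g(4,-4)=1 g(4,-2)=4 g(4,0)=6 g(4,2)=4 g(4,4)=1
t=5: g(5,-5)=1 g(5,-3)=5 g(5,-1)=10 g(5,1)=10 g(5,3)=5
t=6: g(6,-6)=1 g(6,-4)=6 g(6,-2)=15 g(6,0)=20 g(6,2)=15 g(6,4)=5
t=7: g(7,-7)=1 g(7,-5)=7 g(7,-3)=21 g(7,-1)=35 g(7,1)=35 g(7,3)=20
t=8: g(8,-8)=1 g(8,-6)=8 g(8,-4)=28 g(8,-2)=56 g(8,0)=70 g(8,2)=55 g(8,4)=20
t=9: g(9,-9)=1 g(9,-7)=9 g(9,-5)=36 g(9,-3)=84 g(9,-1)=126 g(9,1)=125 g(9,3)=75
t=10: g(10,-10)=1 g(10,-8)=10 g(10,-6)=45 g(10,-4)=120 g(10,-2)=210 g(10,0)=251 g(10,2)=200 g(10,4)=75
t=11: g(11,-11)=1 g(11,-9)=11 g(11,-7)=55 g(11,-5)=165 g(11,-3)=330 g(11,-1)=461 g(11,1)=451 g(11,3)=275
t=12: g(12,-12)=1 g(12,-10)=12 g(12,-8)=66 g(12,-6)=220 g(12,-4)=495 g(12,-2)=791 g(12,0)=912 g(12,2)=726 g(12,4)=275
t=13: g(13,-13)=1 g(13,-11)=13 g(13,-9)=78 g(13,-7)=286 g(13,-5)=715 g(13,-3)=1286 g(13,-1)=1703 g(13,1)=1638 g(13,3)=1001
Paths never hitting 5: Σ_s g(13,s) = 6721
Paths hitting 5: 2^13 - 6721 = 1471
P = 1471/8192 = 1471/8192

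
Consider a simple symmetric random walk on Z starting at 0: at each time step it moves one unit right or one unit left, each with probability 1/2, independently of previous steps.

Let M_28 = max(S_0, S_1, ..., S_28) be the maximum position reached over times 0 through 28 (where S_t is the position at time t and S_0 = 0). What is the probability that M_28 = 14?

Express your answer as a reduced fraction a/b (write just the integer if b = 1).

Answer: 148005/33554432

Derivation:
Let M_28 = max(S_0,...,S_28). Use the reflection principle: for j ≥ 1, #{paths with M_28 ≥ j} = #{S_28 ≥ j} + #{S_28 ≥ j+1}.
By reflection, #{M_28 ≥ 14} = #{S_28 ≥ 14} + #{S_28 ≥ 15} = 1683218 + 499178 = 2182396.
#{M_28 ≥ 15} = #{S_28 ≥ 15} + #{S_28 ≥ 16} = 499178 + 499178 = 998356.
#{M_28 = 14} = 2182396 - 998356 = 1184040.
P(M_28 = 14) = 1184040/268435456 = 148005/33554432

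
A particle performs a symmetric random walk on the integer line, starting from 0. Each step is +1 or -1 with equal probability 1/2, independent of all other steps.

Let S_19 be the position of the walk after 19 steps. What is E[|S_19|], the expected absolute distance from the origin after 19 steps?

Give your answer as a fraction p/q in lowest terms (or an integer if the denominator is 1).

Answer: 230945/65536

Derivation:
S_19 takes values m ≡ 1 (mod 2) with |m| ≤ 19; P(S_19=m) = C(19,(19+m)/2)/2^19.
Total paths: 2^19 = 524288
Distribution: P(S=-19)=1/524288, P(S=-17)=19/524288, P(S=-15)=171/524288, P(S=-13)=969/524288, P(S=-11)=3876/524288, P(S=-9)=11628/524288, P(S=-7)=27132/524288, P(S=-5)=50388/524288, P(S=-3)=75582/524288, P(S=-1)=92378/524288, P(S=1)=92378/524288, P(S=3)=75582/524288, P(S=5)=50388/524288, P(S=7)=27132/524288, P(S=9)=11628/524288, P(S=11)=3876/524288, P(S=13)=969/524288, P(S=15)=171/524288, P(S=17)=19/524288, P(S=19)=1/524288
E[|S_19|] = Σ_m |m|·P(S_19=m) = 1847560/524288 = 230945/65536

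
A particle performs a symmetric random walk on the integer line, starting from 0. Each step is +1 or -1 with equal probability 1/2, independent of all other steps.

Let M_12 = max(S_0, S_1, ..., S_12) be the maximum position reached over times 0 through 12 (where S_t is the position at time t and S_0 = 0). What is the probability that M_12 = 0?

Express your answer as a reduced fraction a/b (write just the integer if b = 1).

Let M_12 = max(S_0,...,S_12). Use the reflection principle: for j ≥ 1, #{paths with M_12 ≥ j} = #{S_12 ≥ j} + #{S_12 ≥ j+1}.
P(M_12 ≥ 0) = 1 since S_0 = 0, so #{M_12 ≥ 0} = 4096.
#{M_12 ≥ 1} = #{S_12 ≥ 1} + #{S_12 ≥ 2} = 1586 + 1586 = 3172.
#{M_12 = 0} = 4096 - 3172 = 924.
P(M_12 = 0) = 924/4096 = 231/1024

Answer: 231/1024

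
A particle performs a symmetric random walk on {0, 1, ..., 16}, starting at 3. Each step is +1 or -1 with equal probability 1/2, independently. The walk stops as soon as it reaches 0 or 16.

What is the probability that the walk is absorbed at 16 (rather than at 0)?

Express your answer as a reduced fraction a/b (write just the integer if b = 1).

Symmetric walk (p = 1/2): the harmonic-function argument gives P(hit 16 before 0 | start at 3) = a/N.
P = 3/16 = 3/16

Answer: 3/16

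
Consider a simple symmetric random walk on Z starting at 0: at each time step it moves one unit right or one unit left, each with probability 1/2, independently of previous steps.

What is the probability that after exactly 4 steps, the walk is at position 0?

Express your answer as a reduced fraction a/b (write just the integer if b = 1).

To return to 0 after 4 steps: need exactly 2 steps of +1 and 2 of -1.
Favorable paths: C(4,2) = 6
Total paths: 2^4 = 16
P = 6/16 = 3/8

Answer: 3/8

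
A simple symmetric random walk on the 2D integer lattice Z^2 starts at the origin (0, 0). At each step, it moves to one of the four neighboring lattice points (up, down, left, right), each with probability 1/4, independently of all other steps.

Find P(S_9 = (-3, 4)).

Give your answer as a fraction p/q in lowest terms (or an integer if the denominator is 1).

Answer: 567/131072

Derivation:
Let h be the number of horizontal steps (so 9-h are vertical). To end at (-3,4) need (h-3)/2 right-steps and ((9-h)+4)/2 up-steps.
Sum over h with 3 ≤ h ≤ 5, h ≡ 1 (mod 2), 9-h ≡ 0 (mod 2):
h=3: C(9,3)·C(3,0)·C(6,5) = 84·1·6 = 504
h=5: C(9,5)·C(5,1)·C(4,4) = 126·5·1 = 630
Total favorable: 1134
Total paths: 4^9 = 262144
P = 1134/262144 = 567/131072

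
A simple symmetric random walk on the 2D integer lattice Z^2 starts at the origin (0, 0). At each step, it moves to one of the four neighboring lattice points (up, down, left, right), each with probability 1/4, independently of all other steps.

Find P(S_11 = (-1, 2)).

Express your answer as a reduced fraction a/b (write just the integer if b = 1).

Answer: 38115/1048576

Derivation:
Let h be the number of horizontal steps (so 11-h are vertical). To end at (-1,2) need (h-1)/2 right-steps and ((11-h)+2)/2 up-steps.
Sum over h with 1 ≤ h ≤ 9, h ≡ 1 (mod 2), 11-h ≡ 0 (mod 2):
h=1: C(11,1)·C(1,0)·C(10,6) = 11·1·210 = 2310
h=3: C(11,3)·C(3,1)·C(8,5) = 165·3·56 = 27720
h=5: C(11,5)·C(5,2)·C(6,4) = 462·10·15 = 69300
h=7: C(11,7)·C(7,3)·C(4,3) = 330·35·4 = 46200
h=9: C(11,9)·C(9,4)·C(2,2) = 55·126·1 = 6930
Total favorable: 152460
Total paths: 4^11 = 4194304
P = 152460/4194304 = 38115/1048576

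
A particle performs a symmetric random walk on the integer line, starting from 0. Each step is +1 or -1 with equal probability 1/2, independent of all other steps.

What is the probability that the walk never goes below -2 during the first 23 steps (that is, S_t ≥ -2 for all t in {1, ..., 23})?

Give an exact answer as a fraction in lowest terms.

Let f(t,s) = #length-t paths at position s with S_1..S_t all ≥ -2.
f(t,s) = f(t-1,s-1) + f(t-1,s+1) for s ≥ -2; f(t,s) = 0 for s < -2.
t=0: f(0,0)=1
t=1: f(1,-1)=1 f(1,1)=1
t=2: f(2,-2)=1 f(2,0)=2 f(2,2)=1
t=3: f(3,-1)=3 f(3,1)=3 f(3,3)=1
t=4: f(4,-2)=3 f(4,0)=6 f(4,2)=4 f(4,4)=1
t=5: f(5,-1)=9 f(5,1)=10 f(5,3)=5 f(5,5)=1
t=6: f(6,-2)=9 f(6,0)=19 f(6,2)=15 f(6,4)=6 f(6,6)=1
t=7: f(7,-1)=28 f(7,1)=34 f(7,3)=21 f(7,5)=7 f(7,7)=1
t=8: f(8,-2)=28 f(8,0)=62 f(8,2)=55 f(8,4)=28 f(8,6)=8 f(8,8)=1
t=9: f(9,-1)=90 f(9,1)=117 f(9,3)=83 f(9,5)=36 f(9,7)=9 f(9,9)=1
t=10: f(10,-2)=90 f(10,0)=207 f(10,2)=200 f(10,4)=119 f(10,6)=45 f(10,8)=10 f(10,10)=1
t=11: f(11,-1)=297 f(11,1)=407 f(11,3)=319 f(11,5)=164 f(11,7)=55 f(11,9)=11 f(11,11)=1
t=12: f(12,-2)=297 f(12,0)=704 f(12,2)=726 f(12,4)=483 f(12,6)=219 f(12,8)=66 f(12,10)=12 f(12,12)=1
t=13: f(13,-1)=1001 f(13,1)=1430 f(13,3)=1209 f(13,5)=702 f(13,7)=285 f(13,9)=78 f(13,11)=13 f(13,13)=1
t=14: f(14,-2)=1001 f(14,0)=2431 f(14,2)=2639 f(14,4)=1911 f(14,6)=987 f(14,8)=363 f(14,10)=91 f(14,12)=14 f(14,14)=1
t=15: f(15,-1)=3432 f(15,1)=5070 f(15,3)=4550 f(15,5)=2898 f(15,7)=1350 f(15,9)=454 f(15,11)=105 f(15,13)=15 f(15,15)=1
t=16: f(16,-2)=3432 f(16,0)=8502 f(16,2)=9620 f(16,4)=7448 f(16,6)=4248 f(16,8)=1804 f(16,10)=559 f(16,12)=120 f(16,14)=16 f(16,16)=1
t=17: f(17,-1)=11934 f(17,1)=18122 f(17,3)=17068 f(17,5)=11696 f(17,7)=6052 f(17,9)=2363 f(17,11)=679 f(17,13)=136 f(17,15)=17 f(17,17)=1
t=18: f(18,-2)=11934 f(18,0)=30056 f(18,2)=35190 f(18,4)=28764 f(18,6)=17748 f(18,8)=8415 f(18,10)=3042 f(18,12)=815 f(18,14)=153 f(18,16)=18 f(18,18)=1
t=19: f(19,-1)=41990 f(19,1)=65246 f(19,3)=63954 f(19,5)=46512 f(19,7)=26163 f(19,9)=11457 f(19,11)=3857 f(19,13)=968 f(19,15)=171 f(19,17)=19 f(19,19)=1
t=20: f(20,-2)=41990 f(20,0)=107236 f(20,2)=129200 f(20,4)=110466 f(20,6)=72675 f(20,8)=37620 f(20,10)=15314 f(20,12)=4825 f(20,14)=1139 f(20,16)=190 f(20,18)=20 f(20,20)=1
t=21: f(21,-1)=149226 f(21,1)=236436 f(21,3)=239666 f(21,5)=183141 f(21,7)=110295 f(21,9)=52934 f(21,11)=20139 f(21,13)=5964 f(21,15)=1329 f(21,17)=210 f(21,19)=21 f(21,21)=1
t=22: f(22,-2)=149226 f(22,0)=385662 f(22,2)=476102 f(22,4)=422807 f(22,6)=293436 f(22,8)=163229 f(22,10)=73073 f(22,12)=26103 f(22,14)=7293 f(22,16)=1539 f(22,18)=231 f(22,20)=22 f(22,22)=1
t=23: f(23,-1)=534888 f(23,1)=861764 f(23,3)=898909 f(23,5)=716243 f(23,7)=456665 f(23,9)=236302 f(23,11)=99176 f(23,13)=33396 f(23,15)=8832 f(23,17)=1770 f(23,19)=253 f(23,21)=23 f(23,23)=1
Σ_s f(23,s) = 3848222
P = 3848222/8388608 = 1924111/4194304

Answer: 1924111/4194304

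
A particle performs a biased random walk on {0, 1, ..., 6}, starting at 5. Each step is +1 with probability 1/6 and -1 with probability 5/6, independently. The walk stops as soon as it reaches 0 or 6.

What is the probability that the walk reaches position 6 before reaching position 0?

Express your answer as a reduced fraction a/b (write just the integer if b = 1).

Answer: 781/3906

Derivation:
Biased walk: p = 1/6, q = 5/6, r = q/p = 5
Gambler's ruin: P(hit 6 before 0 | start at 5) = (1 - r^a)/(1 - r^N)
r^5 = 3125; r^6 = 15625
P = (1 - 3125) / (1 - 15625) = -3124 / -15624 = 781/3906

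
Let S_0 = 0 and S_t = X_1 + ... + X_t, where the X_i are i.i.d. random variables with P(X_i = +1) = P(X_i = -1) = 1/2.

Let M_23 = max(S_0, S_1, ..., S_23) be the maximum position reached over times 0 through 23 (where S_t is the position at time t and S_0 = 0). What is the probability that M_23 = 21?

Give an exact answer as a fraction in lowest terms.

Answer: 23/8388608

Derivation:
Let M_23 = max(S_0,...,S_23). Use the reflection principle: for j ≥ 1, #{paths with M_23 ≥ j} = #{S_23 ≥ j} + #{S_23 ≥ j+1}.
By reflection, #{M_23 ≥ 21} = #{S_23 ≥ 21} + #{S_23 ≥ 22} = 24 + 1 = 25.
#{M_23 ≥ 22} = #{S_23 ≥ 22} + #{S_23 ≥ 23} = 1 + 1 = 2.
#{M_23 = 21} = 25 - 2 = 23.
P(M_23 = 21) = 23/8388608 = 23/8388608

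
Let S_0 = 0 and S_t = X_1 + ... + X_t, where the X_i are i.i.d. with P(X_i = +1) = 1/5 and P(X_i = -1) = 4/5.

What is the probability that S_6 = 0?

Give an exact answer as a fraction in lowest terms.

To be at 0 after 6 steps: need exactly 3 steps of +1 and 3 of -1.
Number of such sequences: C(6,3) = 20
Each has probability (1/5)^3 · (4/5)^3 = 64/15625
P = 20 · 64/15625 = 256/3125

Answer: 256/3125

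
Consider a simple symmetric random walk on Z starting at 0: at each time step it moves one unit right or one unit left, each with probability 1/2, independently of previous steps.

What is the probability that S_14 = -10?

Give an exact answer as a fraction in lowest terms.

Answer: 91/16384

Derivation:
To reach position -10 after 14 steps: need 2 steps of +1 and 12 of -1.
Favorable paths: C(14,2) = 91
Total paths: 2^14 = 16384
P = 91/16384 = 91/16384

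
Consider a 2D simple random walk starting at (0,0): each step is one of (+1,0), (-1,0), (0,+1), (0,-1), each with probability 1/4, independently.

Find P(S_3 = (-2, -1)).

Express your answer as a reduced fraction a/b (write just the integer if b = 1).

Answer: 3/64

Derivation:
Let h be the number of horizontal steps (so 3-h are vertical). To end at (-2,-1) need (h-2)/2 right-steps and ((3-h)-1)/2 up-steps.
Sum over h with 2 ≤ h ≤ 2, h ≡ 0 (mod 2), 3-h ≡ 1 (mod 2):
h=2: C(3,2)·C(2,0)·C(1,0) = 3·1·1 = 3
Total favorable: 3
Total paths: 4^3 = 64
P = 3/64 = 3/64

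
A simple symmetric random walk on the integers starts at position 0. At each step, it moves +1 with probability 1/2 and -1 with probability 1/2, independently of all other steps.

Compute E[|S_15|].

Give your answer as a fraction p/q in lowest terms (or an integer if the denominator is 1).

Answer: 6435/2048

Derivation:
S_15 takes values m ≡ 1 (mod 2) with |m| ≤ 15; P(S_15=m) = C(15,(15+m)/2)/2^15.
Total paths: 2^15 = 32768
Distribution: P(S=-15)=1/32768, P(S=-13)=15/32768, P(S=-11)=105/32768, P(S=-9)=455/32768, P(S=-7)=1365/32768, P(S=-5)=3003/32768, P(S=-3)=5005/32768, P(S=-1)=6435/32768, P(S=1)=6435/32768, P(S=3)=5005/32768, P(S=5)=3003/32768, P(S=7)=1365/32768, P(S=9)=455/32768, P(S=11)=105/32768, P(S=13)=15/32768, P(S=15)=1/32768
E[|S_15|] = Σ_m |m|·P(S_15=m) = 102960/32768 = 6435/2048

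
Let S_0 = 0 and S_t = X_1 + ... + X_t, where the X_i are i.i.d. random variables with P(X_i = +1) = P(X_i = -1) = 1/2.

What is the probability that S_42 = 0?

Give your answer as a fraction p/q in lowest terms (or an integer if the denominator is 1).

Answer: 67282234305/549755813888

Derivation:
To return to 0 after 42 steps: need exactly 21 steps of +1 and 21 of -1.
Favorable paths: C(42,21) = 538257874440
Total paths: 2^42 = 4398046511104
P = 538257874440/4398046511104 = 67282234305/549755813888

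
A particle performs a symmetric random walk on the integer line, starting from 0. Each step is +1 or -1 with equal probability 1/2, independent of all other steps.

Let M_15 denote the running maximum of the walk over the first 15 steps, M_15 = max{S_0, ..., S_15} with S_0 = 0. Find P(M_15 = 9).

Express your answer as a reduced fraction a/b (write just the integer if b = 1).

Answer: 455/32768

Derivation:
Let M_15 = max(S_0,...,S_15). Use the reflection principle: for j ≥ 1, #{paths with M_15 ≥ j} = #{S_15 ≥ j} + #{S_15 ≥ j+1}.
By reflection, #{M_15 ≥ 9} = #{S_15 ≥ 9} + #{S_15 ≥ 10} = 576 + 121 = 697.
#{M_15 ≥ 10} = #{S_15 ≥ 10} + #{S_15 ≥ 11} = 121 + 121 = 242.
#{M_15 = 9} = 697 - 242 = 455.
P(M_15 = 9) = 455/32768 = 455/32768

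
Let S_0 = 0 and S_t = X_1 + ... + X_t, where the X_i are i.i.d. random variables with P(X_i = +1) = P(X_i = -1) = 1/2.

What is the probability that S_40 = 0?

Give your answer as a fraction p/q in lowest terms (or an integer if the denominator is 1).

To return to 0 after 40 steps: need exactly 20 steps of +1 and 20 of -1.
Favorable paths: C(40,20) = 137846528820
Total paths: 2^40 = 1099511627776
P = 137846528820/1099511627776 = 34461632205/274877906944

Answer: 34461632205/274877906944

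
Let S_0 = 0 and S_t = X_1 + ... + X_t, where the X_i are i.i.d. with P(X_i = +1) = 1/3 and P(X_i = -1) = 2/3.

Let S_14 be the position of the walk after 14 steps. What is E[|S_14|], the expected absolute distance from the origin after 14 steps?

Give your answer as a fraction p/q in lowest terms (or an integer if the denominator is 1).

S_14 takes values m ≡ 0 (mod 2) with |m| ≤ 14; P(S_14=m) = C(14,(14+m)/2) · (1/3)^((14+m)/2) · (2/3)^((14-m)/2).
Distribution: P(S=-14)=16384/4782969, P(S=-12)=114688/4782969, P(S=-10)=372736/4782969, P(S=-8)=745472/4782969, P(S=-6)=1025024/4782969, P(S=-4)=1025024/4782969, P(S=-2)=256256/1594323, P(S=0)=146432/1594323, P(S=2)=64064/1594323, P(S=4)=64064/4782969, P(S=6)=16016/4782969, P(S=8)=2912/4782969, P(S=10)=364/4782969, P(S=12)=28/4782969, P(S=14)=1/4782969
E[|S_14|] = Σ_m |m|·P(S_14=m) = 7949522/1594323

Answer: 7949522/1594323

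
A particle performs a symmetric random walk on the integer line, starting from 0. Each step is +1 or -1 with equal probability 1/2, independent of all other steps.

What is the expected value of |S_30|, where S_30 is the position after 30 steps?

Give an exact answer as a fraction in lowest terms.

S_30 takes values m ≡ 0 (mod 2) with |m| ≤ 30; P(S_30=m) = C(30,(30+m)/2)/2^30.
Total paths: 2^30 = 1073741824
Distribution: P(S=-30)=1/1073741824, P(S=-28)=30/1073741824, P(S=-26)=435/1073741824, P(S=-24)=4060/1073741824, P(S=-22)=27405/1073741824, P(S=-20)=142506/1073741824, P(S=-18)=593775/1073741824, P(S=-16)=2035800/1073741824, P(S=-14)=5852925/1073741824, P(S=-12)=14307150/1073741824, P(S=-10)=30045015/1073741824, P(S=-8)=54627300/1073741824, P(S=-6)=86493225/1073741824, P(S=-4)=119759850/1073741824, P(S=-2)=145422675/1073741824, P(S=0)=155117520/1073741824, P(S=2)=145422675/1073741824, P(S=4)=119759850/1073741824, P(S=6)=86493225/1073741824, P(S=8)=54627300/1073741824, P(S=10)=30045015/1073741824, P(S=12)=14307150/1073741824, P(S=14)=5852925/1073741824, P(S=16)=2035800/1073741824, P(S=18)=593775/1073741824, P(S=20)=142506/1073741824, P(S=22)=27405/1073741824, P(S=24)=4060/1073741824, P(S=26)=435/1073741824, P(S=28)=30/1073741824, P(S=30)=1/1073741824
E[|S_30|] = Σ_m |m|·P(S_30=m) = 4653525600/1073741824 = 145422675/33554432

Answer: 145422675/33554432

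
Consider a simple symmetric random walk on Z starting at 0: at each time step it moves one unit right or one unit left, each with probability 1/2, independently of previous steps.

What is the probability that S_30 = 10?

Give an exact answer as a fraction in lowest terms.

Answer: 30045015/1073741824

Derivation:
To reach position 10 after 30 steps: need 20 steps of +1 and 10 of -1.
Favorable paths: C(30,20) = 30045015
Total paths: 2^30 = 1073741824
P = 30045015/1073741824 = 30045015/1073741824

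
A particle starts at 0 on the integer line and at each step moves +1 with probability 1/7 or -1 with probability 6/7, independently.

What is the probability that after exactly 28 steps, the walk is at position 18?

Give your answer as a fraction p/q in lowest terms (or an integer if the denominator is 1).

Answer: 109175040/65712362363534280139543

Derivation:
To reach position 18 after 28 steps: need 23 steps of +1 and 5 steps of -1.
Number of such sequences: C(28,23) = 98280
Each has probability (1/7)^23 · (6/7)^5 = 7776/459986536544739960976801
P = 98280 · 7776/459986536544739960976801 = 109175040/65712362363534280139543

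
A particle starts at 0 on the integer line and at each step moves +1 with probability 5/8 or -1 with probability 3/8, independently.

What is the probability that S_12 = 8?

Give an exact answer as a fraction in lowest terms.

To reach position 8 after 12 steps: need 10 steps of +1 and 2 steps of -1.
Number of such sequences: C(12,10) = 66
Each has probability (5/8)^10 · (3/8)^2 = 87890625/68719476736
P = 66 · 87890625/68719476736 = 2900390625/34359738368

Answer: 2900390625/34359738368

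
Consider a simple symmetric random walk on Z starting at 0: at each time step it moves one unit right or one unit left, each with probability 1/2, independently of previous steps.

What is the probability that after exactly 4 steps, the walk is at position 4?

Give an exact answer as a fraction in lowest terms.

To reach position 4 after 4 steps: need 4 steps of +1 and 0 of -1.
Favorable paths: C(4,4) = 1
Total paths: 2^4 = 16
P = 1/16 = 1/16

Answer: 1/16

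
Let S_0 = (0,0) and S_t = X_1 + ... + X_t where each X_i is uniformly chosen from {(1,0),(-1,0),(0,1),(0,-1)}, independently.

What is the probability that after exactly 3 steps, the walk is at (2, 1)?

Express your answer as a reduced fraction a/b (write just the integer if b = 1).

Let h be the number of horizontal steps (so 3-h are vertical). To end at (2,1) need (h+2)/2 right-steps and ((3-h)+1)/2 up-steps.
Sum over h with 2 ≤ h ≤ 2, h ≡ 0 (mod 2), 3-h ≡ 1 (mod 2):
h=2: C(3,2)·C(2,2)·C(1,1) = 3·1·1 = 3
Total favorable: 3
Total paths: 4^3 = 64
P = 3/64 = 3/64

Answer: 3/64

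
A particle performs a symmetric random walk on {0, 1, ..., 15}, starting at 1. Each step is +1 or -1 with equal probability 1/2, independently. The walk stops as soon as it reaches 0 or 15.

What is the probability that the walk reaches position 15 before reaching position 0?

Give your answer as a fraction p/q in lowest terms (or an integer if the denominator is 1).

Symmetric walk (p = 1/2): the harmonic-function argument gives P(hit 15 before 0 | start at 1) = a/N.
P = 1/15 = 1/15

Answer: 1/15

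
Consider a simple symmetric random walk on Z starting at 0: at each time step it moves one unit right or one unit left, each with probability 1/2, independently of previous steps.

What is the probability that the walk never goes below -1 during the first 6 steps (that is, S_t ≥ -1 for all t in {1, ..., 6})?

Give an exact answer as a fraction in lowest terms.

Answer: 35/64

Derivation:
Let f(t,s) = #length-t paths at position s with S_1..S_t all ≥ -1.
f(t,s) = f(t-1,s-1) + f(t-1,s+1) for s ≥ -1; f(t,s) = 0 for s < -1.
t=0: f(0,0)=1
t=1: f(1,-1)=1 f(1,1)=1
t=2: f(2,0)=2 f(2,2)=1
t=3: f(3,-1)=2 f(3,1)=3 f(3,3)=1
t=4: f(4,0)=5 f(4,2)=4 f(4,4)=1
t=5: f(5,-1)=5 f(5,1)=9 f(5,3)=5 f(5,5)=1
t=6: f(6,0)=14 f(6,2)=14 f(6,4)=6 f(6,6)=1
Σ_s f(6,s) = 35
P = 35/64 = 35/64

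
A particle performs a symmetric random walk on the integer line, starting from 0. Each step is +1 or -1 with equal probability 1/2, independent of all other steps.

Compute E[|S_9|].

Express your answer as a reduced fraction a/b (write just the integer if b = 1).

Answer: 315/128

Derivation:
S_9 takes values m ≡ 1 (mod 2) with |m| ≤ 9; P(S_9=m) = C(9,(9+m)/2)/2^9.
Total paths: 2^9 = 512
Distribution: P(S=-9)=1/512, P(S=-7)=9/512, P(S=-5)=36/512, P(S=-3)=84/512, P(S=-1)=126/512, P(S=1)=126/512, P(S=3)=84/512, P(S=5)=36/512, P(S=7)=9/512, P(S=9)=1/512
E[|S_9|] = Σ_m |m|·P(S_9=m) = 1260/512 = 315/128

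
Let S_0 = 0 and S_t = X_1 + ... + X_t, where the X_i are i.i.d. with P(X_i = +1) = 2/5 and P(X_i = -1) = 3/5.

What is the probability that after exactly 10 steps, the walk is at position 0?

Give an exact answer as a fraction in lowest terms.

Answer: 1959552/9765625

Derivation:
To reach position 0 after 10 steps: need 5 steps of +1 and 5 steps of -1.
Number of such sequences: C(10,5) = 252
Each has probability (2/5)^5 · (3/5)^5 = 7776/9765625
P = 252 · 7776/9765625 = 1959552/9765625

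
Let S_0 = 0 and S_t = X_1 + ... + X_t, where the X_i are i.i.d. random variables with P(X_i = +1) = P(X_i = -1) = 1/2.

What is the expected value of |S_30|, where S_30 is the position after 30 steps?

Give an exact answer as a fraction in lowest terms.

Answer: 145422675/33554432

Derivation:
S_30 takes values m ≡ 0 (mod 2) with |m| ≤ 30; P(S_30=m) = C(30,(30+m)/2)/2^30.
Total paths: 2^30 = 1073741824
Distribution: P(S=-30)=1/1073741824, P(S=-28)=30/1073741824, P(S=-26)=435/1073741824, P(S=-24)=4060/1073741824, P(S=-22)=27405/1073741824, P(S=-20)=142506/1073741824, P(S=-18)=593775/1073741824, P(S=-16)=2035800/1073741824, P(S=-14)=5852925/1073741824, P(S=-12)=14307150/1073741824, P(S=-10)=30045015/1073741824, P(S=-8)=54627300/1073741824, P(S=-6)=86493225/1073741824, P(S=-4)=119759850/1073741824, P(S=-2)=145422675/1073741824, P(S=0)=155117520/1073741824, P(S=2)=145422675/1073741824, P(S=4)=119759850/1073741824, P(S=6)=86493225/1073741824, P(S=8)=54627300/1073741824, P(S=10)=30045015/1073741824, P(S=12)=14307150/1073741824, P(S=14)=5852925/1073741824, P(S=16)=2035800/1073741824, P(S=18)=593775/1073741824, P(S=20)=142506/1073741824, P(S=22)=27405/1073741824, P(S=24)=4060/1073741824, P(S=26)=435/1073741824, P(S=28)=30/1073741824, P(S=30)=1/1073741824
E[|S_30|] = Σ_m |m|·P(S_30=m) = 4653525600/1073741824 = 145422675/33554432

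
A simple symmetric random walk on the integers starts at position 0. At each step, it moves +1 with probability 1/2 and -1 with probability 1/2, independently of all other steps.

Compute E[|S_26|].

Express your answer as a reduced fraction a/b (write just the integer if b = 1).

Answer: 16900975/4194304

Derivation:
S_26 takes values m ≡ 0 (mod 2) with |m| ≤ 26; P(S_26=m) = C(26,(26+m)/2)/2^26.
Total paths: 2^26 = 67108864
Distribution: P(S=-26)=1/67108864, P(S=-24)=26/67108864, P(S=-22)=325/67108864, P(S=-20)=2600/67108864, P(S=-18)=14950/67108864, P(S=-16)=65780/67108864, P(S=-14)=230230/67108864, P(S=-12)=657800/67108864, P(S=-10)=1562275/67108864, P(S=-8)=3124550/67108864, P(S=-6)=5311735/67108864, P(S=-4)=7726160/67108864, P(S=-2)=9657700/67108864, P(S=0)=10400600/67108864, P(S=2)=9657700/67108864, P(S=4)=7726160/67108864, P(S=6)=5311735/67108864, P(S=8)=3124550/67108864, P(S=10)=1562275/67108864, P(S=12)=657800/67108864, P(S=14)=230230/67108864, P(S=16)=65780/67108864, P(S=18)=14950/67108864, P(S=20)=2600/67108864, P(S=22)=325/67108864, P(S=24)=26/67108864, P(S=26)=1/67108864
E[|S_26|] = Σ_m |m|·P(S_26=m) = 270415600/67108864 = 16900975/4194304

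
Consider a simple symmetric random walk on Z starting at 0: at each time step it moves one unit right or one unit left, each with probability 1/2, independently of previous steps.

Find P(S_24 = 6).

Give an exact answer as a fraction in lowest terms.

Answer: 81719/1048576

Derivation:
To reach position 6 after 24 steps: need 15 steps of +1 and 9 of -1.
Favorable paths: C(24,15) = 1307504
Total paths: 2^24 = 16777216
P = 1307504/16777216 = 81719/1048576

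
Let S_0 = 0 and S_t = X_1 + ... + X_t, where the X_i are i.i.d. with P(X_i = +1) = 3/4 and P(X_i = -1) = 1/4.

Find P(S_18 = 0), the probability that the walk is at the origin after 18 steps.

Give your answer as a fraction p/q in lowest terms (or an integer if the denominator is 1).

Answer: 239246865/17179869184

Derivation:
To be at 0 after 18 steps: need exactly 9 steps of +1 and 9 of -1.
Number of such sequences: C(18,9) = 48620
Each has probability (3/4)^9 · (1/4)^9 = 19683/68719476736
P = 48620 · 19683/68719476736 = 239246865/17179869184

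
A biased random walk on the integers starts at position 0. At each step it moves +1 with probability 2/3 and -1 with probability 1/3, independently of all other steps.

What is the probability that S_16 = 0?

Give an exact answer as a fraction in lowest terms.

To be at 0 after 16 steps: need exactly 8 steps of +1 and 8 of -1.
Number of such sequences: C(16,8) = 12870
Each has probability (2/3)^8 · (1/3)^8 = 256/43046721
P = 12870 · 256/43046721 = 366080/4782969

Answer: 366080/4782969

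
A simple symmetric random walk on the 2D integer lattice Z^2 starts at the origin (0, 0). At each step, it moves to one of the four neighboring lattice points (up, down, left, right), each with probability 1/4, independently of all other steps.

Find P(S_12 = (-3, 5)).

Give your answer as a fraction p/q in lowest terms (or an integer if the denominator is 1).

Answer: 3267/1048576

Derivation:
Let h be the number of horizontal steps (so 12-h are vertical). To end at (-3,5) need (h-3)/2 right-steps and ((12-h)+5)/2 up-steps.
Sum over h with 3 ≤ h ≤ 7, h ≡ 1 (mod 2), 12-h ≡ 1 (mod 2):
h=3: C(12,3)·C(3,0)·C(9,7) = 220·1·36 = 7920
h=5: C(12,5)·C(5,1)·C(7,6) = 792·5·7 = 27720
h=7: C(12,7)·C(7,2)·C(5,5) = 792·21·1 = 16632
Total favorable: 52272
Total paths: 4^12 = 16777216
P = 52272/16777216 = 3267/1048576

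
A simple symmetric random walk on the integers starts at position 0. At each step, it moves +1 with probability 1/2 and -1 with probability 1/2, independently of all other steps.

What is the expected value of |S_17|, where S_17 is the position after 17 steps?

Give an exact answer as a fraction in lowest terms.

S_17 takes values m ≡ 1 (mod 2) with |m| ≤ 17; P(S_17=m) = C(17,(17+m)/2)/2^17.
Total paths: 2^17 = 131072
Distribution: P(S=-17)=1/131072, P(S=-15)=17/131072, P(S=-13)=136/131072, P(S=-11)=680/131072, P(S=-9)=2380/131072, P(S=-7)=6188/131072, P(S=-5)=12376/131072, P(S=-3)=19448/131072, P(S=-1)=24310/131072, P(S=1)=24310/131072, P(S=3)=19448/131072, P(S=5)=12376/131072, P(S=7)=6188/131072, P(S=9)=2380/131072, P(S=11)=680/131072, P(S=13)=136/131072, P(S=15)=17/131072, P(S=17)=1/131072
E[|S_17|] = Σ_m |m|·P(S_17=m) = 437580/131072 = 109395/32768

Answer: 109395/32768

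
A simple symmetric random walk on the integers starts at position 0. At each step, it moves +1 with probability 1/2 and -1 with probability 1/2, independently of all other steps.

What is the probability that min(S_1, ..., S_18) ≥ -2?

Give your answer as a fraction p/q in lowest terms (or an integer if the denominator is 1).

Answer: 17017/32768

Derivation:
Let f(t,s) = #length-t paths at position s with S_1..S_t all ≥ -2.
f(t,s) = f(t-1,s-1) + f(t-1,s+1) for s ≥ -2; f(t,s) = 0 for s < -2.
t=0: f(0,0)=1
t=1: f(1,-1)=1 f(1,1)=1
t=2: f(2,-2)=1 f(2,0)=2 f(2,2)=1
t=3: f(3,-1)=3 f(3,1)=3 f(3,3)=1
t=4: f(4,-2)=3 f(4,0)=6 f(4,2)=4 f(4,4)=1
t=5: f(5,-1)=9 f(5,1)=10 f(5,3)=5 f(5,5)=1
t=6: f(6,-2)=9 f(6,0)=19 f(6,2)=15 f(6,4)=6 f(6,6)=1
t=7: f(7,-1)=28 f(7,1)=34 f(7,3)=21 f(7,5)=7 f(7,7)=1
t=8: f(8,-2)=28 f(8,0)=62 f(8,2)=55 f(8,4)=28 f(8,6)=8 f(8,8)=1
t=9: f(9,-1)=90 f(9,1)=117 f(9,3)=83 f(9,5)=36 f(9,7)=9 f(9,9)=1
t=10: f(10,-2)=90 f(10,0)=207 f(10,2)=200 f(10,4)=119 f(10,6)=45 f(10,8)=10 f(10,10)=1
t=11: f(11,-1)=297 f(11,1)=407 f(11,3)=319 f(11,5)=164 f(11,7)=55 f(11,9)=11 f(11,11)=1
t=12: f(12,-2)=297 f(12,0)=704 f(12,2)=726 f(12,4)=483 f(12,6)=219 f(12,8)=66 f(12,10)=12 f(12,12)=1
t=13: f(13,-1)=1001 f(13,1)=1430 f(13,3)=1209 f(13,5)=702 f(13,7)=285 f(13,9)=78 f(13,11)=13 f(13,13)=1
t=14: f(14,-2)=1001 f(14,0)=2431 f(14,2)=2639 f(14,4)=1911 f(14,6)=987 f(14,8)=363 f(14,10)=91 f(14,12)=14 f(14,14)=1
t=15: f(15,-1)=3432 f(15,1)=5070 f(15,3)=4550 f(15,5)=2898 f(15,7)=1350 f(15,9)=454 f(15,11)=105 f(15,13)=15 f(15,15)=1
t=16: f(16,-2)=3432 f(16,0)=8502 f(16,2)=9620 f(16,4)=7448 f(16,6)=4248 f(16,8)=1804 f(16,10)=559 f(16,12)=120 f(16,14)=16 f(16,16)=1
t=17: f(17,-1)=11934 f(17,1)=18122 f(17,3)=17068 f(17,5)=11696 f(17,7)=6052 f(17,9)=2363 f(17,11)=679 f(17,13)=136 f(17,15)=17 f(17,17)=1
t=18: f(18,-2)=11934 f(18,0)=30056 f(18,2)=35190 f(18,4)=28764 f(18,6)=17748 f(18,8)=8415 f(18,10)=3042 f(18,12)=815 f(18,14)=153 f(18,16)=18 f(18,18)=1
Σ_s f(18,s) = 136136
P = 136136/262144 = 17017/32768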